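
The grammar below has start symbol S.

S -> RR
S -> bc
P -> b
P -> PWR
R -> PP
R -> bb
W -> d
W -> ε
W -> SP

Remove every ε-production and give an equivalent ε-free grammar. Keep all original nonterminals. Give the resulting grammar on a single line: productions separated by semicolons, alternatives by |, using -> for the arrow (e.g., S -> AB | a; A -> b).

S -> RR | bc; P -> b | PR | PWR; R -> PP | bb; W -> d | SP

Nullable set: {W}.
P -> PWR: W nullable, giving PR | PWR.
Drop W -> ε.
Unchanged (no nullable symbols): S -> RR; S -> bc; P -> b; R -> PP; R -> bb; W -> SP; W -> d.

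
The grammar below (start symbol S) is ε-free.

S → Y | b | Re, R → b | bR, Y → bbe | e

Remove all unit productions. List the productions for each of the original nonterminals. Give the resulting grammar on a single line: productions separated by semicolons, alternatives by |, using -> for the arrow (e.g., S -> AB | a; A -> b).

S -> b | e | Re | bbe; R -> b | bR; Y -> e | bbe

Unit productions: S->Y.
Unit pairs (A ⇒* B via units): (S,Y).
S: inherits non-unit rules of {S, Y} → Re | b | bbe | e.
R: inherits non-unit rules of {R} → b | bR.
Y: inherits non-unit rules of {Y} → bbe | e.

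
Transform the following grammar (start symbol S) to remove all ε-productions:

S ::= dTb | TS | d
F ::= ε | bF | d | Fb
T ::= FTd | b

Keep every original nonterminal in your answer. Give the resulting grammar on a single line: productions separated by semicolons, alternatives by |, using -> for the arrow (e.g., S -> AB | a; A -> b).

Nullable set: {F}.
Drop F -> ε.
F -> Fb: F nullable, giving Fb | b.
F -> bF: F nullable, giving b | bF.
T -> FTd: F nullable, giving FTd | Td.
Unchanged (no nullable symbols): S -> TS; S -> d; S -> dTb; F -> d; T -> b.

S -> d | TS | dTb; F -> b | d | Fb | bF; T -> b | Td | FTd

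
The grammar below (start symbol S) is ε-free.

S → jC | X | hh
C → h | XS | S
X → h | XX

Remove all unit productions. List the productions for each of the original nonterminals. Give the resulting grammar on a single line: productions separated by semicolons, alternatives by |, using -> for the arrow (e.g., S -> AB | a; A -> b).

Unit productions: C->S, S->X.
Unit pairs (A ⇒* B via units): (C,S), (C,X), (S,X).
S: inherits non-unit rules of {S, X} → XX | h | hh | jC.
C: inherits non-unit rules of {C, S, X} → XS | XX | h | hh | jC.
X: inherits non-unit rules of {X} → XX | h.

S -> h | XX | hh | jC; C -> h | XS | XX | hh | jC; X -> h | XX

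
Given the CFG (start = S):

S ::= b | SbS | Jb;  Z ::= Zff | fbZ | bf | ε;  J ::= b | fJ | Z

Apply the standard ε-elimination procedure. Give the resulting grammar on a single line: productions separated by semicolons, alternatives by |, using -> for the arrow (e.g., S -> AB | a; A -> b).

S -> b | Jb | SbS; J -> Z | b | f | fJ; Z -> bf | fb | ff | Zff | fbZ

Nullable set: {J, Z}.
S -> Jb: J nullable, giving Jb | b.
J -> Z: Z nullable, giving Z.
J -> fJ: J nullable, giving f | fJ.
Drop Z -> ε.
Z -> Zff: Z nullable, giving Zff | ff.
Z -> fbZ: Z nullable, giving fb | fbZ.
Unchanged (no nullable symbols): S -> SbS; S -> b; J -> b; Z -> bf.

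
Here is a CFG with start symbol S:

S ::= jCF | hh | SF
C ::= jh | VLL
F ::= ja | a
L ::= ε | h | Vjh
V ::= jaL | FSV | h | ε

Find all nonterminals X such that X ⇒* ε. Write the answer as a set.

{C, L, V}

Directly nullable (have an ε-rule): {L, V}.
C is nullable via C -> VLL (every symbol on the right is already known nullable).
Not nullable: F, S — each has a terminal in every rule's right-hand side or depends on a non-nullable symbol.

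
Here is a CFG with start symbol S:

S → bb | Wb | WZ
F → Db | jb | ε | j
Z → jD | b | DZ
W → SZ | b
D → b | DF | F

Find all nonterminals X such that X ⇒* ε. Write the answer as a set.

{D, F}

Directly nullable (have an ε-rule): {F}.
D is nullable via D -> F (every symbol on the right is already known nullable).
Not nullable: S, W, Z — each has a terminal in every rule's right-hand side or depends on a non-nullable symbol.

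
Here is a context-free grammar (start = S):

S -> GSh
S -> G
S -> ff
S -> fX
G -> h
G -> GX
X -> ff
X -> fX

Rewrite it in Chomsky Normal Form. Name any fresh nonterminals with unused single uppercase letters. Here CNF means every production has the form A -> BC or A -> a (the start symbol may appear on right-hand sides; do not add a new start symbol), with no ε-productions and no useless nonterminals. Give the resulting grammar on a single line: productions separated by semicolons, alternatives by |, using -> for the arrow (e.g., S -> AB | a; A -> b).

S -> h | BB | BX | GC | GX; A -> h; B -> f; C -> SA; G -> h | GX; X -> BB | BX

No ε-productions.
After unit-elimination: S -> h | GX | fX | ff | GSh; G -> h | GX; X -> fX | ff.
TERM: introduce B -> f, A -> h and substitute in every rule of length ≥2.
BIN: S -> GSA becomes S -> GC, C -> SA.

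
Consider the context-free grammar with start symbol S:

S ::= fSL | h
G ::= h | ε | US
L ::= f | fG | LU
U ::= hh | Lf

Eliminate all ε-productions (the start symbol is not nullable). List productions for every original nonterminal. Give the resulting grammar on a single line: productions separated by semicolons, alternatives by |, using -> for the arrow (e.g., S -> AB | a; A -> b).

Nullable set: {G}.
Drop G -> ε.
L -> fG: G nullable, giving f | fG.
Unchanged (no nullable symbols): S -> fSL; S -> h; G -> US; G -> h; L -> LU; L -> f; U -> Lf; U -> hh.

S -> h | fSL; G -> h | US; L -> f | LU | fG; U -> Lf | hh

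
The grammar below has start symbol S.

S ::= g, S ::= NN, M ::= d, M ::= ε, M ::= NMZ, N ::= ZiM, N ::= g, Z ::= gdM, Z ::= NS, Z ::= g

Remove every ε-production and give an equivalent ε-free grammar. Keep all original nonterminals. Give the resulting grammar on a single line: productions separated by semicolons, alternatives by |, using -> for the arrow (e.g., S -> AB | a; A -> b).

S -> g | NN; M -> d | NZ | NMZ; N -> g | Zi | ZiM; Z -> g | NS | gd | gdM

Nullable set: {M}.
Drop M -> ε.
M -> NMZ: M nullable, giving NMZ | NZ.
N -> ZiM: M nullable, giving Zi | ZiM.
Z -> gdM: M nullable, giving gd | gdM.
Unchanged (no nullable symbols): S -> NN; S -> g; M -> d; N -> g; Z -> NS; Z -> g.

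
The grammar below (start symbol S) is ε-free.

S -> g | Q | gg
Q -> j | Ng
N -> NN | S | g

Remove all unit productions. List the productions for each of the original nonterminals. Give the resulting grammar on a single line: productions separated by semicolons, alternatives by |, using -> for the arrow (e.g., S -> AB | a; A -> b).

Unit productions: N->S, S->Q.
Unit pairs (A ⇒* B via units): (N,Q), (N,S), (S,Q).
S: inherits non-unit rules of {Q, S} → Ng | g | gg | j.
N: inherits non-unit rules of {N, Q, S} → NN | Ng | g | gg | j.
Q: inherits non-unit rules of {Q} → Ng | j.

S -> g | j | Ng | gg; N -> g | j | NN | Ng | gg; Q -> j | Ng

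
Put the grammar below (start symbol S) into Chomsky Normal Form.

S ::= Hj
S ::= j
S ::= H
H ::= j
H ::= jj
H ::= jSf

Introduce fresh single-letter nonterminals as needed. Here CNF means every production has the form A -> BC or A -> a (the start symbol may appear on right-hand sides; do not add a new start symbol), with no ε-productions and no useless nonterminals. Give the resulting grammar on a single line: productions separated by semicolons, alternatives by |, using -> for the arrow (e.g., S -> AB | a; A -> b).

S -> j | AA | AD | HA; A -> j; B -> f; C -> SB; D -> SB; H -> j | AA | AC

No ε-productions.
After unit-elimination: S -> j | Hj | jj | jSf; H -> j | jj | jSf.
TERM: introduce B -> f, A -> j and substitute in every rule of length ≥2.
BIN: H -> ASB becomes H -> AC, C -> SB; S -> ASB becomes S -> AD, D -> SB.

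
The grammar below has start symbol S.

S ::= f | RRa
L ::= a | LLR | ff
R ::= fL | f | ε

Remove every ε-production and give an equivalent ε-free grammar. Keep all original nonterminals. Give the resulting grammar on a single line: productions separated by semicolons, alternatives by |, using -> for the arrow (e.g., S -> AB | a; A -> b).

Nullable set: {R}.
S -> RRa: R, R nullable, giving RRa | Ra | a.
L -> LLR: R nullable, giving LL | LLR.
Drop R -> ε.
Unchanged (no nullable symbols): S -> f; L -> a; L -> ff; R -> f; R -> fL.

S -> a | f | Ra | RRa; L -> a | LL | ff | LLR; R -> f | fL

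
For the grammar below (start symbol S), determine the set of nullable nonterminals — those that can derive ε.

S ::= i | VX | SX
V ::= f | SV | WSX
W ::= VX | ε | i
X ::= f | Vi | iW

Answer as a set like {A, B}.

Directly nullable (have an ε-rule): {W}.
Not nullable: S, V, X — each has a terminal in every rule's right-hand side or depends on a non-nullable symbol.

{W}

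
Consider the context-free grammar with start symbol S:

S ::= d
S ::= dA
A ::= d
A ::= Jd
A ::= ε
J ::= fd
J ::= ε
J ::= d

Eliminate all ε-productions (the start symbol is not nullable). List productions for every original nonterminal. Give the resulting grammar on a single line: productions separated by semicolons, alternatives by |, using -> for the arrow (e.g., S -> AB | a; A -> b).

S -> d | dA; A -> d | Jd; J -> d | fd

Nullable set: {A, J}.
S -> dA: A nullable, giving d | dA.
Drop A -> ε.
A -> Jd: J nullable, giving Jd | d.
Drop J -> ε.
Unchanged (no nullable symbols): S -> d; A -> d; J -> d; J -> fd.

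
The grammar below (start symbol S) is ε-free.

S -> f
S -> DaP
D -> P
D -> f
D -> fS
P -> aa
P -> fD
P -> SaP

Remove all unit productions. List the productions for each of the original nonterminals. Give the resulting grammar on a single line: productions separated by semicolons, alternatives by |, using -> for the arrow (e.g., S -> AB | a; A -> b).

Unit productions: D->P.
Unit pairs (A ⇒* B via units): (D,P).
S: inherits non-unit rules of {S} → DaP | f.
D: inherits non-unit rules of {D, P} → SaP | aa | f | fD | fS.
P: inherits non-unit rules of {P} → SaP | aa | fD.

S -> f | DaP; D -> f | aa | fD | fS | SaP; P -> aa | fD | SaP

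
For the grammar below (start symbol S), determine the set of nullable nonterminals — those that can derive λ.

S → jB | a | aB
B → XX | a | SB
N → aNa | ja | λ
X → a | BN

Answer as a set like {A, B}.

Directly nullable (have an ε-rule): {N}.
Not nullable: B, S, X — each has a terminal in every rule's right-hand side or depends on a non-nullable symbol.

{N}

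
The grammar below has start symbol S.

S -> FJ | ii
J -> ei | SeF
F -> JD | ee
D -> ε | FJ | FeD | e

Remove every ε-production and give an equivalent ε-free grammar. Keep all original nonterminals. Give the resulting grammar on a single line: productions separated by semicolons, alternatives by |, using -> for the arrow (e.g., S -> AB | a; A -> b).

Nullable set: {D}.
Drop D -> ε.
D -> FeD: D nullable, giving Fe | FeD.
F -> JD: D nullable, giving J | JD.
Unchanged (no nullable symbols): S -> FJ; S -> ii; D -> FJ; D -> e; F -> ee; J -> SeF; J -> ei.

S -> FJ | ii; D -> e | FJ | Fe | FeD; F -> J | JD | ee; J -> ei | SeF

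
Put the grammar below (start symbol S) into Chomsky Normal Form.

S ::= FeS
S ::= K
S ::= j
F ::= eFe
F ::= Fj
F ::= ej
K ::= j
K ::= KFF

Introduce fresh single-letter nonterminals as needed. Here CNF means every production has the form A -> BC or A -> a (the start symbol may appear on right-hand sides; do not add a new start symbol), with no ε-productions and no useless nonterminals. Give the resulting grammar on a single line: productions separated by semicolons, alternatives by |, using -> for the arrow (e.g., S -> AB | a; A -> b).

S -> j | FE | KG; A -> j; B -> e; C -> FB; D -> FF; E -> BS; F -> BA | BC | FA; G -> FF; K -> j | KD

No ε-productions.
After unit-elimination: S -> j | FeS | KFF; F -> Fj | ej | eFe; K -> j | KFF.
TERM: introduce B -> e, A -> j and substitute in every rule of length ≥2.
BIN: F -> BFB becomes F -> BC, C -> FB; K -> KFF becomes K -> KD, D -> FF; S -> FBS becomes S -> FE, E -> BS; S -> KFF becomes S -> KG, G -> FF.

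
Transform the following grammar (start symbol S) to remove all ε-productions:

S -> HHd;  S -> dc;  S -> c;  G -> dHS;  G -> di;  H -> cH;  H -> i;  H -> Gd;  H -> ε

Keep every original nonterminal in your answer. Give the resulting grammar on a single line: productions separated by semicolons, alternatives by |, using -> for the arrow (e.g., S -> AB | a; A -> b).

Nullable set: {H}.
S -> HHd: H, H nullable, giving HHd | Hd | d.
G -> dHS: H nullable, giving dHS | dS.
Drop H -> ε.
H -> cH: H nullable, giving c | cH.
Unchanged (no nullable symbols): S -> c; S -> dc; G -> di; H -> Gd; H -> i.

S -> c | d | Hd | dc | HHd; G -> dS | di | dHS; H -> c | i | Gd | cH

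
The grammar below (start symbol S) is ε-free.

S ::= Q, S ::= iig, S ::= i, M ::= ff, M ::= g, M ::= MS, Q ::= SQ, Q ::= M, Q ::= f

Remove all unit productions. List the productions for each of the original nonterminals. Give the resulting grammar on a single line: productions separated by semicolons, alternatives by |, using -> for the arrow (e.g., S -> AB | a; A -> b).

Unit productions: Q->M, S->Q.
Unit pairs (A ⇒* B via units): (Q,M), (S,M), (S,Q).
S: inherits non-unit rules of {M, Q, S} → MS | SQ | f | ff | g | i | iig.
M: inherits non-unit rules of {M} → MS | ff | g.
Q: inherits non-unit rules of {M, Q} → MS | SQ | f | ff | g.

S -> f | g | i | MS | SQ | ff | iig; M -> g | MS | ff; Q -> f | g | MS | SQ | ff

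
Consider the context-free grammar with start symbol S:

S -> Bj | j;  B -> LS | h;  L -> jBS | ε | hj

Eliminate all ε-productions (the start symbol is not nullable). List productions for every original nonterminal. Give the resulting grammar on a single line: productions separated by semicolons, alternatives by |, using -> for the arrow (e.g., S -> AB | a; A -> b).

S -> j | Bj; B -> S | h | LS; L -> hj | jBS

Nullable set: {L}.
B -> LS: L nullable, giving LS | S.
Drop L -> ε.
Unchanged (no nullable symbols): S -> Bj; S -> j; B -> h; L -> hj; L -> jBS.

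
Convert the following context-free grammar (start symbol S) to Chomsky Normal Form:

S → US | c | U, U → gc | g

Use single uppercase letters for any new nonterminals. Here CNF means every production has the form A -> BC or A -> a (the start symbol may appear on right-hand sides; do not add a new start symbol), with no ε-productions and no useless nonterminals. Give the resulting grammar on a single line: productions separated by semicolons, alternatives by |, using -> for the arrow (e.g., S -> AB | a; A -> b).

S -> c | g | AB | US; A -> g; B -> c; U -> g | AB

No ε-productions.
After unit-elimination: S -> c | g | US | gc; U -> g | gc.
TERM: introduce B -> c, A -> g and substitute in every rule of length ≥2.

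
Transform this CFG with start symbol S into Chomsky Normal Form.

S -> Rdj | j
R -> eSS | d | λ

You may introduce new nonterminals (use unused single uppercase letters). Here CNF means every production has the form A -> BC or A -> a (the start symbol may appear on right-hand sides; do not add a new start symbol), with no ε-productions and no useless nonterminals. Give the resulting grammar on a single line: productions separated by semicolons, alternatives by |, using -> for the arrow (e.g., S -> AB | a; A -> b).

S -> j | BC | RE; A -> e; B -> d; C -> j; D -> SS; E -> BC; R -> d | AD

Nullable: {R}; after ε-elimination: S -> j | dj | Rdj; R -> d | eSS.
No unit productions to eliminate.
TERM: introduce B -> d, A -> e, C -> j and substitute in every rule of length ≥2.
BIN: R -> ASS becomes R -> AD, D -> SS; S -> RBC becomes S -> RE, E -> BC.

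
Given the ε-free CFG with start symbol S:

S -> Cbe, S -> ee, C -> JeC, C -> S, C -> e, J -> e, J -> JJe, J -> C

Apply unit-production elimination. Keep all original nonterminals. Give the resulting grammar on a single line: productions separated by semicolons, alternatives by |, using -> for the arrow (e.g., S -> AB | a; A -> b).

S -> ee | Cbe; C -> e | ee | Cbe | JeC; J -> e | ee | Cbe | JJe | JeC

Unit productions: C->S, J->C.
Unit pairs (A ⇒* B via units): (C,S), (J,C), (J,S).
S: inherits non-unit rules of {S} → Cbe | ee.
C: inherits non-unit rules of {C, S} → Cbe | JeC | e | ee.
J: inherits non-unit rules of {C, J, S} → Cbe | JJe | JeC | e | ee.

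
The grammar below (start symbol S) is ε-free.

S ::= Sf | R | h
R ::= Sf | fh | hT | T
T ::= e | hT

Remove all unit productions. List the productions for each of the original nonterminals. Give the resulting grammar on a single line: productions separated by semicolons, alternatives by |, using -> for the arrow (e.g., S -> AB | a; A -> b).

S -> e | h | Sf | fh | hT; R -> e | Sf | fh | hT; T -> e | hT

Unit productions: R->T, S->R.
Unit pairs (A ⇒* B via units): (R,T), (S,R), (S,T).
S: inherits non-unit rules of {R, S, T} → Sf | e | fh | h | hT.
R: inherits non-unit rules of {R, T} → Sf | e | fh | hT.
T: inherits non-unit rules of {T} → e | hT.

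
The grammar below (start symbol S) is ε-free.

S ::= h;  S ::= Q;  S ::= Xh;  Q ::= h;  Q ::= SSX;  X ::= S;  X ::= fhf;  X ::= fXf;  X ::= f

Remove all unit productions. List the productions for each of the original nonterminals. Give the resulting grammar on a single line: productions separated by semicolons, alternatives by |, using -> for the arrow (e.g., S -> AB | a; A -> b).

Unit productions: S->Q, X->S.
Unit pairs (A ⇒* B via units): (S,Q), (X,Q), (X,S).
S: inherits non-unit rules of {Q, S} → SSX | Xh | h.
Q: inherits non-unit rules of {Q} → SSX | h.
X: inherits non-unit rules of {Q, S, X} → SSX | Xh | f | fXf | fhf | h.

S -> h | Xh | SSX; Q -> h | SSX; X -> f | h | Xh | SSX | fXf | fhf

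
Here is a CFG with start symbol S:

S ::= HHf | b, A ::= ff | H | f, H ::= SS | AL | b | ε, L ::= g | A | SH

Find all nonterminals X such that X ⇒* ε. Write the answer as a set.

Directly nullable (have an ε-rule): {H}.
A is nullable via A -> H (every symbol on the right is already known nullable).
L is nullable via L -> A (every symbol on the right is already known nullable).
Not nullable: S — each has a terminal in every rule's right-hand side or depends on a non-nullable symbol.

{A, H, L}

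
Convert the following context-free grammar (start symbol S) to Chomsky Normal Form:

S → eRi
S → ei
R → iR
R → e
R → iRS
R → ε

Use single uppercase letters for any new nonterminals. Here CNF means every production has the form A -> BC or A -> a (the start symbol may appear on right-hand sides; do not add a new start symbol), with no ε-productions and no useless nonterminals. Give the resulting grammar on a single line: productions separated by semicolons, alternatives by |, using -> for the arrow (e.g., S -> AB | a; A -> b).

Nullable: {R}; after ε-elimination: S -> ei | eRi; R -> e | i | iR | iS | iRS.
No unit productions to eliminate.
TERM: introduce B -> e, A -> i and substitute in every rule of length ≥2.
BIN: R -> ARS becomes R -> AC, C -> RS; S -> BRA becomes S -> BD, D -> RA.

S -> BA | BD; A -> i; B -> e; C -> RS; D -> RA; R -> e | i | AC | AR | AS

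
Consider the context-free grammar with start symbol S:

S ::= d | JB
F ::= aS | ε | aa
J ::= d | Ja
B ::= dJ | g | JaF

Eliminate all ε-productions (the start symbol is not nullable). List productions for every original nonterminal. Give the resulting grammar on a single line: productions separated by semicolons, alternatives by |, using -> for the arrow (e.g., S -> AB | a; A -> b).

Nullable set: {F}.
B -> JaF: F nullable, giving Ja | JaF.
Drop F -> ε.
Unchanged (no nullable symbols): S -> JB; S -> d; B -> dJ; B -> g; F -> aS; F -> aa; J -> Ja; J -> d.

S -> d | JB; B -> g | Ja | dJ | JaF; F -> aS | aa; J -> d | Ja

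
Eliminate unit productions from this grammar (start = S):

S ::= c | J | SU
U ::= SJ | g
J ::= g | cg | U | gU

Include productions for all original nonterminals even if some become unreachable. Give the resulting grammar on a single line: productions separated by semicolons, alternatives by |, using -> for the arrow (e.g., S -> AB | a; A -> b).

S -> c | g | SJ | SU | cg | gU; J -> g | SJ | cg | gU; U -> g | SJ

Unit productions: J->U, S->J.
Unit pairs (A ⇒* B via units): (J,U), (S,J), (S,U).
S: inherits non-unit rules of {J, S, U} → SJ | SU | c | cg | g | gU.
J: inherits non-unit rules of {J, U} → SJ | cg | g | gU.
U: inherits non-unit rules of {U} → SJ | g.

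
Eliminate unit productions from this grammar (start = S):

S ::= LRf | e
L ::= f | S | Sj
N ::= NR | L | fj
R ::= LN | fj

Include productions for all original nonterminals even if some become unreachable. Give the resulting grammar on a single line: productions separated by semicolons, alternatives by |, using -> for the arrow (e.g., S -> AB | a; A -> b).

S -> e | LRf; L -> e | f | Sj | LRf; N -> e | f | NR | Sj | fj | LRf; R -> LN | fj

Unit productions: L->S, N->L.
Unit pairs (A ⇒* B via units): (L,S), (N,L), (N,S).
S: inherits non-unit rules of {S} → LRf | e.
L: inherits non-unit rules of {L, S} → LRf | Sj | e | f.
N: inherits non-unit rules of {L, N, S} → LRf | NR | Sj | e | f | fj.
R: inherits non-unit rules of {R} → LN | fj.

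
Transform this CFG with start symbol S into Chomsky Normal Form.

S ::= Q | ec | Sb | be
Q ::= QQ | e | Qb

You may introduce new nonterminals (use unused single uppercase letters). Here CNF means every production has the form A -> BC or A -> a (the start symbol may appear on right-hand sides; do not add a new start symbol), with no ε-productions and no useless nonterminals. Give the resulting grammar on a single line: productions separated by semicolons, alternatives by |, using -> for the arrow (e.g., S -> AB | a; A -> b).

S -> e | AB | BC | QA | QQ | SA; A -> b; B -> e; C -> c; Q -> e | QA | QQ

No ε-productions.
After unit-elimination: S -> e | QQ | Qb | Sb | be | ec; Q -> e | QQ | Qb.
TERM: introduce A -> b, C -> c, B -> e and substitute in every rule of length ≥2.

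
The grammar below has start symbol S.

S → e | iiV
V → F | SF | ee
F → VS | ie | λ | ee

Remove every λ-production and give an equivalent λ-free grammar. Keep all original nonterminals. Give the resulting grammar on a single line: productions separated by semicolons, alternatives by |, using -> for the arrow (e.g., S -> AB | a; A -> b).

Nullable set: {F, V}.
S -> iiV: V nullable, giving ii | iiV.
Drop F -> λ.
F -> VS: V nullable, giving S | VS.
V -> F: F nullable, giving F.
V -> SF: F nullable, giving S | SF.
Unchanged (no nullable symbols): S -> e; F -> ee; F -> ie; V -> ee.

S -> e | ii | iiV; F -> S | VS | ee | ie; V -> F | S | SF | ee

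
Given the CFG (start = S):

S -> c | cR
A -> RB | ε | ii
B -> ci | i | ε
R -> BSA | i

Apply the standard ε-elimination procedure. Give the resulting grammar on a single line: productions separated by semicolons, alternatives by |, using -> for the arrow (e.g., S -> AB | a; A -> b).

Nullable set: {A, B}.
Drop A -> ε.
A -> RB: B nullable, giving R | RB.
Drop B -> ε.
R -> BSA: B, A nullable, giving BS | BSA | S | SA.
Unchanged (no nullable symbols): S -> c; S -> cR; A -> ii; B -> ci; B -> i; R -> i.

S -> c | cR; A -> R | RB | ii; B -> i | ci; R -> S | i | BS | SA | BSA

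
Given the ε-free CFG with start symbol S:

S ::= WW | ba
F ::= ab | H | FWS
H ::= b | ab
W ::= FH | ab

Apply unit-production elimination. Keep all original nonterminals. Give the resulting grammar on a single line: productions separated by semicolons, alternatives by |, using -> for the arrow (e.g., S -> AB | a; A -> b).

S -> WW | ba; F -> b | ab | FWS; H -> b | ab; W -> FH | ab

Unit productions: F->H.
Unit pairs (A ⇒* B via units): (F,H).
S: inherits non-unit rules of {S} → WW | ba.
F: inherits non-unit rules of {F, H} → FWS | ab | b.
H: inherits non-unit rules of {H} → ab | b.
W: inherits non-unit rules of {W} → FH | ab.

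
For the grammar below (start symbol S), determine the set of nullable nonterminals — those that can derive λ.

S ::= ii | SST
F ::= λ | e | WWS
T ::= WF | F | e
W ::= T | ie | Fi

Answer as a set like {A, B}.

{F, T, W}

Directly nullable (have an ε-rule): {F}.
T is nullable via T -> F (every symbol on the right is already known nullable).
W is nullable via W -> T (every symbol on the right is already known nullable).
Not nullable: S — each has a terminal in every rule's right-hand side or depends on a non-nullable symbol.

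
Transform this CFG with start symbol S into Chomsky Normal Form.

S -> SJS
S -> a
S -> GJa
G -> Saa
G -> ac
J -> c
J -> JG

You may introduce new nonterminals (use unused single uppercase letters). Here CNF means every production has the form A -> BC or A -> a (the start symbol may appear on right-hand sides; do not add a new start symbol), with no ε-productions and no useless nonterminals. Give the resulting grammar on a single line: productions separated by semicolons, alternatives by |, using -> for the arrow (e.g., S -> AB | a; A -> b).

No ε-productions.
No unit productions to eliminate.
TERM: introduce A -> a, B -> c and substitute in every rule of length ≥2.
BIN: G -> SAA becomes G -> SC, C -> AA; S -> GJA becomes S -> GD, D -> JA; S -> SJS becomes S -> SE, E -> JS.

S -> a | GD | SE; A -> a; B -> c; C -> AA; D -> JA; E -> JS; G -> AB | SC; J -> c | JG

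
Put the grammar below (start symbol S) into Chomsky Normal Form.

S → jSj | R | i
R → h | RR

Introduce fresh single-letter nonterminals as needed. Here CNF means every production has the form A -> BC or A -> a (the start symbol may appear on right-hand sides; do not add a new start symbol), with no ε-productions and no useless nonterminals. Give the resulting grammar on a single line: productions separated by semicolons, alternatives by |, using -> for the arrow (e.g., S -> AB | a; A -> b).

S -> h | i | AB | RR; A -> j; B -> SA; R -> h | RR

No ε-productions.
After unit-elimination: S -> h | i | RR | jSj; R -> h | RR.
TERM: introduce A -> j and substitute in every rule of length ≥2.
BIN: S -> ASA becomes S -> AB, B -> SA.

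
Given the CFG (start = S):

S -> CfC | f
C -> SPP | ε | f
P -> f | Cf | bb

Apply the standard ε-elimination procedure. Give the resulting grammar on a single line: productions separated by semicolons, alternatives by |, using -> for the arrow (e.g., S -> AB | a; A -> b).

S -> f | Cf | fC | CfC; C -> f | SPP; P -> f | Cf | bb

Nullable set: {C}.
S -> CfC: C, C nullable, giving Cf | CfC | f | fC.
Drop C -> ε.
P -> Cf: C nullable, giving Cf | f.
Unchanged (no nullable symbols): S -> f; C -> SPP; C -> f; P -> bb; P -> f.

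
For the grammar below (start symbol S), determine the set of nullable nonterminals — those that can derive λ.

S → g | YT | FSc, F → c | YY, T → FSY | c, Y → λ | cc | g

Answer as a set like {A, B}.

Directly nullable (have an ε-rule): {Y}.
F is nullable via F -> YY (every symbol on the right is already known nullable).
Not nullable: S, T — each has a terminal in every rule's right-hand side or depends on a non-nullable symbol.

{F, Y}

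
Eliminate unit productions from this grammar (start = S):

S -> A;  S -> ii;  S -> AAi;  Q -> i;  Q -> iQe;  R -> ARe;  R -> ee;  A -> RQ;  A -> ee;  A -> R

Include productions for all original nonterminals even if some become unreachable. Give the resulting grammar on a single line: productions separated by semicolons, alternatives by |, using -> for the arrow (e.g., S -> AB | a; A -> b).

Unit productions: A->R, S->A.
Unit pairs (A ⇒* B via units): (A,R), (S,A), (S,R).
S: inherits non-unit rules of {A, R, S} → AAi | ARe | RQ | ee | ii.
A: inherits non-unit rules of {A, R} → ARe | RQ | ee.
Q: inherits non-unit rules of {Q} → i | iQe.
R: inherits non-unit rules of {R} → ARe | ee.

S -> RQ | ee | ii | AAi | ARe; A -> RQ | ee | ARe; Q -> i | iQe; R -> ee | ARe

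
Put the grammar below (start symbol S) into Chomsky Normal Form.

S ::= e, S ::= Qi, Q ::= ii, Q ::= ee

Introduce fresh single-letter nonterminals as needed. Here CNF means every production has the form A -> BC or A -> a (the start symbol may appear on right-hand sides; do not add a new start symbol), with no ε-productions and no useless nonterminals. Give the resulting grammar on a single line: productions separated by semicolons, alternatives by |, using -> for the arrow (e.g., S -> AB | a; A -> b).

No ε-productions.
No unit productions to eliminate.
TERM: introduce A -> e, B -> i and substitute in every rule of length ≥2.

S -> e | QB; A -> e; B -> i; Q -> AA | BB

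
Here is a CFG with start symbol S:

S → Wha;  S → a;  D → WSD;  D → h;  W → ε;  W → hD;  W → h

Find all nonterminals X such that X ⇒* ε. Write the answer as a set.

{W}

Directly nullable (have an ε-rule): {W}.
Not nullable: D, S — each has a terminal in every rule's right-hand side or depends on a non-nullable symbol.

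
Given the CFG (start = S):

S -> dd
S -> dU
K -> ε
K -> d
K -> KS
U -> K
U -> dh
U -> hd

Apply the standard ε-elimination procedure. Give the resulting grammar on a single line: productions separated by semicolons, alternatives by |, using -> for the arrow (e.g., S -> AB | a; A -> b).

S -> d | dU | dd; K -> S | d | KS; U -> K | dh | hd

Nullable set: {K, U}.
S -> dU: U nullable, giving d | dU.
Drop K -> ε.
K -> KS: K nullable, giving KS | S.
U -> K: K nullable, giving K.
Unchanged (no nullable symbols): S -> dd; K -> d; U -> dh; U -> hd.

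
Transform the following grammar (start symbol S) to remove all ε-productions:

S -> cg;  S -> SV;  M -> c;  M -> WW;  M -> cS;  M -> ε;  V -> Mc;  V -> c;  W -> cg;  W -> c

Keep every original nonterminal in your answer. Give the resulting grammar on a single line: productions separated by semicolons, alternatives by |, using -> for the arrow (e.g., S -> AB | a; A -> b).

S -> SV | cg; M -> c | WW | cS; V -> c | Mc; W -> c | cg

Nullable set: {M}.
Drop M -> ε.
V -> Mc: M nullable, giving Mc | c.
Unchanged (no nullable symbols): S -> SV; S -> cg; M -> WW; M -> c; M -> cS; V -> c; W -> c; W -> cg.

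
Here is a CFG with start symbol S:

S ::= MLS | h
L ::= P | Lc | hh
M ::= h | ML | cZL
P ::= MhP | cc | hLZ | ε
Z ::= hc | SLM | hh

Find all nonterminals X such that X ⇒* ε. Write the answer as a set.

Directly nullable (have an ε-rule): {P}.
L is nullable via L -> P (every symbol on the right is already known nullable).
Not nullable: M, S, Z — each has a terminal in every rule's right-hand side or depends on a non-nullable symbol.

{L, P}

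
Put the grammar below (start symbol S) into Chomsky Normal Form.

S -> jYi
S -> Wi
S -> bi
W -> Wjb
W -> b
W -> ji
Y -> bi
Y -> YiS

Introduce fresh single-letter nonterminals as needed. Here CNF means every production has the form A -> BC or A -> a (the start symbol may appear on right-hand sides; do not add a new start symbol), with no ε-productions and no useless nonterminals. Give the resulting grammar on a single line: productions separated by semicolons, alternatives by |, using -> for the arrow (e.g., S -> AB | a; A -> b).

S -> BA | CD | WA; A -> i; B -> b; C -> j; D -> YA; E -> CB; F -> AS; W -> b | CA | WE; Y -> BA | YF

No ε-productions.
No unit productions to eliminate.
TERM: introduce B -> b, A -> i, C -> j and substitute in every rule of length ≥2.
BIN: S -> CYA becomes S -> CD, D -> YA; W -> WCB becomes W -> WE, E -> CB; Y -> YAS becomes Y -> YF, F -> AS.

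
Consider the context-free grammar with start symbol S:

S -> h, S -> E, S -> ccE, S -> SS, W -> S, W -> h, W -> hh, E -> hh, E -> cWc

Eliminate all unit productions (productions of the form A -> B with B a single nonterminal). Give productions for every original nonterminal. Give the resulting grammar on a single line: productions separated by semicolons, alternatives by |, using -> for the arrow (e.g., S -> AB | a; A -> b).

Unit productions: S->E, W->S.
Unit pairs (A ⇒* B via units): (S,E), (W,E), (W,S).
S: inherits non-unit rules of {E, S} → SS | cWc | ccE | h | hh.
E: inherits non-unit rules of {E} → cWc | hh.
W: inherits non-unit rules of {E, S, W} → SS | cWc | ccE | h | hh.

S -> h | SS | hh | cWc | ccE; E -> hh | cWc; W -> h | SS | hh | cWc | ccE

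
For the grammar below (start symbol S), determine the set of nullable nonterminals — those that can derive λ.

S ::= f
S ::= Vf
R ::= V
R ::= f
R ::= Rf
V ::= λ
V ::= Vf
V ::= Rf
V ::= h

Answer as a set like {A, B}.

{R, V}

Directly nullable (have an ε-rule): {V}.
R is nullable via R -> V (every symbol on the right is already known nullable).
Not nullable: S — each has a terminal in every rule's right-hand side or depends on a non-nullable symbol.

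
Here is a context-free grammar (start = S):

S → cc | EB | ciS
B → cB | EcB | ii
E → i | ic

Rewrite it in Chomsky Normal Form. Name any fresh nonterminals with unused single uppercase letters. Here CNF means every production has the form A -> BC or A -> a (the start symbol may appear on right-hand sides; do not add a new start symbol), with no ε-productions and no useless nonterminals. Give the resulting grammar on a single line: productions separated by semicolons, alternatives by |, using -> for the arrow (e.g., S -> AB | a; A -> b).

No ε-productions.
No unit productions to eliminate.
TERM: introduce A -> c, C -> i and substitute in every rule of length ≥2.
BIN: B -> EAB becomes B -> ED, D -> AB; S -> ACS becomes S -> AF, F -> CS.

S -> AA | AF | EB; A -> c; B -> AB | CC | ED; C -> i; D -> AB; E -> i | CA; F -> CS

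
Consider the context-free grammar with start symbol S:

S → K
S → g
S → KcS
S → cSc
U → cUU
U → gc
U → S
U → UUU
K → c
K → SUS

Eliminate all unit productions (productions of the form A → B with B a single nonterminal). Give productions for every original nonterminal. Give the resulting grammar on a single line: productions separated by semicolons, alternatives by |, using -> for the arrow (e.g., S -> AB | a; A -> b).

Unit productions: S->K, U->S.
Unit pairs (A ⇒* B via units): (S,K), (U,K), (U,S).
S: inherits non-unit rules of {K, S} → KcS | SUS | c | cSc | g.
K: inherits non-unit rules of {K} → SUS | c.
U: inherits non-unit rules of {K, S, U} → KcS | SUS | UUU | c | cSc | cUU | g | gc.

S -> c | g | KcS | SUS | cSc; K -> c | SUS; U -> c | g | gc | KcS | SUS | UUU | cSc | cUU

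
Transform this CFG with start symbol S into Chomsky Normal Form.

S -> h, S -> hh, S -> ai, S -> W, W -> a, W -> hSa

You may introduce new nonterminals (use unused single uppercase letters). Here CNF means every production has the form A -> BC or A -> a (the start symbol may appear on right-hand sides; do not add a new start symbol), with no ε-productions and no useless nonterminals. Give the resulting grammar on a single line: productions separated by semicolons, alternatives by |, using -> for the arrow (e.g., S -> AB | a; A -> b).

S -> a | h | AB | CC | CD; A -> a; B -> i; C -> h; D -> SA

No ε-productions.
After unit-elimination: S -> a | h | ai | hh | hSa; W -> a | hSa.
TERM: introduce A -> a, C -> h, B -> i and substitute in every rule of length ≥2.
BIN: S -> CSA becomes S -> CD, D -> SA; W -> CSA becomes W -> CE, E -> SA.
Drop unreachable/unproductive: W.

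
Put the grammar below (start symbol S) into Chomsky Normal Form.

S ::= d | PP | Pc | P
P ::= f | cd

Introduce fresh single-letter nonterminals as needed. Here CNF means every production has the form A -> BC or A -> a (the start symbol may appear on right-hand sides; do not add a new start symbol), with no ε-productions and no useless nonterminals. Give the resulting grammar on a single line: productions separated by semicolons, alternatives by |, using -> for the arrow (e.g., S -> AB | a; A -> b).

No ε-productions.
After unit-elimination: S -> d | f | PP | Pc | cd; P -> f | cd.
TERM: introduce A -> c, B -> d and substitute in every rule of length ≥2.

S -> d | f | AB | PA | PP; A -> c; B -> d; P -> f | AB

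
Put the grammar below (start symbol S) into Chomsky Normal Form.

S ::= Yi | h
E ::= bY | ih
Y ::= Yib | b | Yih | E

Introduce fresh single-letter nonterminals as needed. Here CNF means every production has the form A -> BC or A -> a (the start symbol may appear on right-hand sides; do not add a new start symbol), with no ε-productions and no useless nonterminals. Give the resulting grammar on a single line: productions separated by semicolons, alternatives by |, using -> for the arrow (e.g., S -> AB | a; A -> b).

No ε-productions.
After unit-elimination: S -> h | Yi; E -> bY | ih; Y -> b | bY | ih | Yib | Yih.
TERM: introduce A -> b, C -> h, B -> i and substitute in every rule of length ≥2.
BIN: Y -> YBA becomes Y -> YD, D -> BA; Y -> YBC becomes Y -> YF, F -> BC.
Drop unreachable/unproductive: E.

S -> h | YB; A -> b; B -> i; C -> h; D -> BA; F -> BC; Y -> b | AY | BC | YD | YF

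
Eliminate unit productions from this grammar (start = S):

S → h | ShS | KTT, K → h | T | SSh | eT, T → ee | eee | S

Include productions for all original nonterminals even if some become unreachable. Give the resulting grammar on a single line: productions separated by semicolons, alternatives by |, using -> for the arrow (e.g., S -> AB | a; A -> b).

Unit productions: K->T, T->S.
Unit pairs (A ⇒* B via units): (K,S), (K,T), (T,S).
S: inherits non-unit rules of {S} → KTT | ShS | h.
K: inherits non-unit rules of {K, S, T} → KTT | SSh | ShS | eT | ee | eee | h.
T: inherits non-unit rules of {S, T} → KTT | ShS | ee | eee | h.

S -> h | KTT | ShS; K -> h | eT | ee | KTT | SSh | ShS | eee; T -> h | ee | KTT | ShS | eee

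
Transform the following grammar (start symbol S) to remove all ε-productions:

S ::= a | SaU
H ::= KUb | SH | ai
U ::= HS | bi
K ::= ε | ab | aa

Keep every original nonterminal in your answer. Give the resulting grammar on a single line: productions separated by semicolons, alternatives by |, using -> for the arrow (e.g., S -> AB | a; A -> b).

S -> a | SaU; H -> SH | Ub | ai | KUb; K -> aa | ab; U -> HS | bi

Nullable set: {K}.
H -> KUb: K nullable, giving KUb | Ub.
Drop K -> ε.
Unchanged (no nullable symbols): S -> SaU; S -> a; H -> SH; H -> ai; K -> aa; K -> ab; U -> HS; U -> bi.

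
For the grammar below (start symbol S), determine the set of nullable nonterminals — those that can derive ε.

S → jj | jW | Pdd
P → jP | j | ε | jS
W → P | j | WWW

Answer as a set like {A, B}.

Directly nullable (have an ε-rule): {P}.
W is nullable via W -> P (every symbol on the right is already known nullable).
Not nullable: S — each has a terminal in every rule's right-hand side or depends on a non-nullable symbol.

{P, W}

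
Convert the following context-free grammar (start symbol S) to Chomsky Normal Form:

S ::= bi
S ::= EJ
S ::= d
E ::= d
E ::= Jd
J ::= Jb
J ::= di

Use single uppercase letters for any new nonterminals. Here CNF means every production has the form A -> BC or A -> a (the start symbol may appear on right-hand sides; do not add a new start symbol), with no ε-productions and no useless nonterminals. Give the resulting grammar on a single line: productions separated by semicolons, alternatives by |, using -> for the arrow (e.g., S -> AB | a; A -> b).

No ε-productions.
No unit productions to eliminate.
TERM: introduce B -> b, A -> d, C -> i and substitute in every rule of length ≥2.

S -> d | BC | EJ; A -> d; B -> b; C -> i; E -> d | JA; J -> AC | JB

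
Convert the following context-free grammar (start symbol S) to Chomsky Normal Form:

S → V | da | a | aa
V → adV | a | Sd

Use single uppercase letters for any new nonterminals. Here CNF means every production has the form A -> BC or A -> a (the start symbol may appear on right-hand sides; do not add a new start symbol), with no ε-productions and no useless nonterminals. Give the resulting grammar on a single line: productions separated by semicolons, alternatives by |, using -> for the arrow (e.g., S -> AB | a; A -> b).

No ε-productions.
After unit-elimination: S -> a | Sd | aa | da | adV; V -> a | Sd | adV.
TERM: introduce B -> a, A -> d and substitute in every rule of length ≥2.
BIN: S -> BAV becomes S -> BC, C -> AV; V -> BAV becomes V -> BD, D -> AV.

S -> a | AB | BB | BC | SA; A -> d; B -> a; C -> AV; D -> AV; V -> a | BD | SA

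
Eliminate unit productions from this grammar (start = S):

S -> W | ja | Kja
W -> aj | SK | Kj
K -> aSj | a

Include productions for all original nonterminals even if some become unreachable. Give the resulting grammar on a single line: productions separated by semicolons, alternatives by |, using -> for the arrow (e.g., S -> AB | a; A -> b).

Unit productions: S->W.
Unit pairs (A ⇒* B via units): (S,W).
S: inherits non-unit rules of {S, W} → Kj | Kja | SK | aj | ja.
K: inherits non-unit rules of {K} → a | aSj.
W: inherits non-unit rules of {W} → Kj | SK | aj.

S -> Kj | SK | aj | ja | Kja; K -> a | aSj; W -> Kj | SK | aj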